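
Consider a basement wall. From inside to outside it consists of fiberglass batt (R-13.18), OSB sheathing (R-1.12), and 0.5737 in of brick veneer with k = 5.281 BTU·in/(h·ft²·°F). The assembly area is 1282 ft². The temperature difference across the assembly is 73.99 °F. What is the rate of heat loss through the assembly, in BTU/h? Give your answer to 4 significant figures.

0.5737/5.281 = 0.10863
R_total = 13.18 + 1.12 + 0.10863 = 14.409 ft²·°F·h/BTU
Q = A·ΔT/R = 1282 × 73.99 / 14.409 = 6583.2 BTU/h

6583 BTU/h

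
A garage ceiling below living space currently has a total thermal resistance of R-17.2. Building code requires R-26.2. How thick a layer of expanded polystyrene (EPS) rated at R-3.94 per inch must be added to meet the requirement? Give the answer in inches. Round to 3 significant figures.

ΔR = 26.2 − 17.2 = 9 ft²·°F·h/BTU
L = ΔR / (R/in) = 9/3.94 = 2.284 in

2.28 in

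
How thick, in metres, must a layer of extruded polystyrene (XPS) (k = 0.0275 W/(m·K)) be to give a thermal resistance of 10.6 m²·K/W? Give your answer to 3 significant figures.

L = R·k = 10.6 × 0.0275 = 0.2915 m

0.291 m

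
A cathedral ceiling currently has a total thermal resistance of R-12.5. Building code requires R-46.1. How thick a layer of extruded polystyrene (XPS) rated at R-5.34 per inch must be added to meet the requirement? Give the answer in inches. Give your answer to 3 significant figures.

ΔR = 46.1 − 12.5 = 33.6 ft²·°F·h/BTU
L = ΔR / (R/in) = 33.6/5.34 = 6.292 in

6.29 in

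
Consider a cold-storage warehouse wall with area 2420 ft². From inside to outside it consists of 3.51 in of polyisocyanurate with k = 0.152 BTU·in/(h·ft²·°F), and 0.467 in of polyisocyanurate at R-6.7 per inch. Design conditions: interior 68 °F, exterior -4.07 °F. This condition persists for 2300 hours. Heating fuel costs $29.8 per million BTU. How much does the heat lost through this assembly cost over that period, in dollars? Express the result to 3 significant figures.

456 dollars

3.51/0.152 = 23.09
0.467 × 6.7 = 3.129
R_total = 23.09 + 3.129 = 26.22 ft²·°F·h/BTU
Q = 2420 × (68 − (-4.07)) / 26.22 = 6652 BTU/h
E = 6652 × 2300 = 15300000 BTU
Cost = 15300000/10⁶ × 29.8 = $455.9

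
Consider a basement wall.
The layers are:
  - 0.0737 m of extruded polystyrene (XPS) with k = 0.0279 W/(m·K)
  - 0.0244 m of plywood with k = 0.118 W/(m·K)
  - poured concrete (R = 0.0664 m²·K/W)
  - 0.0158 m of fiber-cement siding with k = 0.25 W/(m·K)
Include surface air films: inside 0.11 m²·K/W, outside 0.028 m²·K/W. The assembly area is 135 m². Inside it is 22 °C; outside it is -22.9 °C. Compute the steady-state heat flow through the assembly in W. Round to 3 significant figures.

1950 W

0.0737/0.0279 = 2.642
0.0244/0.118 = 0.2068
0.0158/0.25 = 0.0632
R_total = 0.11 + 2.642 + 0.2068 + 0.0664 + 0.0632 + 0.028 = 3.116 m²·K/W
Q = A·ΔT/R = 135 × (22 − (-22.9)) / 3.116 = 1945 W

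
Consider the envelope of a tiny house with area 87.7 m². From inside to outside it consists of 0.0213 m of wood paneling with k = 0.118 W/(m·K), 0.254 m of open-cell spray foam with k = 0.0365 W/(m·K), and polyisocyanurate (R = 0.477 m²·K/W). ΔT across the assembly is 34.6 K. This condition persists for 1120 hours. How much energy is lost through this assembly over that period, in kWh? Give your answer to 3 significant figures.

446 kWh

0.0213/0.118 = 0.1805
0.254/0.0365 = 6.959
R_total = 0.1805 + 6.959 + 0.477 = 7.616 m²·K/W
Q = 87.7 × 34.6 / 7.616 = 398.4 W
E = 398.4 W × 1120 h / 1000 = 446.2 kWh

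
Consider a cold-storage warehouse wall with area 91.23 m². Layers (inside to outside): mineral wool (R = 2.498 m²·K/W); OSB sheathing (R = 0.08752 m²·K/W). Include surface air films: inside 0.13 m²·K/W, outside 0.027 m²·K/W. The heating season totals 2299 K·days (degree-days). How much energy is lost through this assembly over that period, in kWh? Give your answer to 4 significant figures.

R_total = 0.13 + 2.498 + 0.08752 + 0.027 = 2.7425 m²·K/W
E = A × HDD × 24 / R / 1000 = 91.23 × 2299 × 24 / 2.7425 / 1000 = 1835.4 kWh

1835 kWh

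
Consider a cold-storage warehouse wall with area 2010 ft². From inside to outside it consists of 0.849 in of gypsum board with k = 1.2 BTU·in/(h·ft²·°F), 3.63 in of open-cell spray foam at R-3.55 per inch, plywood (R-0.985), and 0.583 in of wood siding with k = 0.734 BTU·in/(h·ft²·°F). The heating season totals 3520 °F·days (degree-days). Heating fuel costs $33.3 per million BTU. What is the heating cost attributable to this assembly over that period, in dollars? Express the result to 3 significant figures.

0.849/1.2 = 0.7075
3.63 × 3.55 = 12.89
0.583/0.734 = 0.7943
R_total = 0.7075 + 12.89 + 0.985 + 0.7943 = 15.37 ft²·°F·h/BTU
E = A × HDD × 24 / R = 2010 × 3520 × 24 / 15.37 = 11050000 BTU
Cost = 11050000/10⁶ × 33.3 = $367.8

368 dollars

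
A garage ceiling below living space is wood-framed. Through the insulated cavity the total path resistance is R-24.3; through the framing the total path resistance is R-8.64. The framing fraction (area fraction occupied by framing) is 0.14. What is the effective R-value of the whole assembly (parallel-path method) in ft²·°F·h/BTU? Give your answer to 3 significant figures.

19.4 ft²·°F·h/BTU

U_eff = 0.86/24.3 + 0.14/8.64 = 0.03539 + 0.0162 = 0.05159
R_eff = 1/U_eff = 19.38 ft²·°F·h/BTU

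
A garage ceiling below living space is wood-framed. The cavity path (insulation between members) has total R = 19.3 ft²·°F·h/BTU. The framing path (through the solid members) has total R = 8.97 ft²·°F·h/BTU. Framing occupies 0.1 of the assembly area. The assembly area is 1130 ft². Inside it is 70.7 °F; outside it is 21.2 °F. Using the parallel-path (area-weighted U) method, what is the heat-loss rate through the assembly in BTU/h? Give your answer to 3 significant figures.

U_eff = 0.9/19.3 + 0.1/8.97 = 0.04663 + 0.01115 = 0.05778
R_eff = 1/U_eff = 17.31 ft²·°F·h/BTU
Q = 1130 × (70.7 − 21.2) / 17.31 = 3232 BTU/h

3230 BTU/h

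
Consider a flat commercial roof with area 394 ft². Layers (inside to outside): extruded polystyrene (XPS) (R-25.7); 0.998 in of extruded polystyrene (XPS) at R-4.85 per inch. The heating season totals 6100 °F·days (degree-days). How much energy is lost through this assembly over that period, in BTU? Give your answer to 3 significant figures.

1890000 BTU

0.998 × 4.85 = 4.84
R_total = 25.7 + 4.84 = 30.54 ft²·°F·h/BTU
E = A × HDD × 24 / R = 394 × 6100 × 24 / 30.54 = 1889000 BTU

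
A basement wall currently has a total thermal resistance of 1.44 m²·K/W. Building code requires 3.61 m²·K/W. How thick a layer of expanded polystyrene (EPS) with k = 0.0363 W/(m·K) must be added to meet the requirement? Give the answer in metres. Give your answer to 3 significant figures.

0.0788 m

ΔR = 3.61 − 1.44 = 2.17 m²·K/W
L = ΔR × k = 2.17 × 0.0363 = 0.07877 m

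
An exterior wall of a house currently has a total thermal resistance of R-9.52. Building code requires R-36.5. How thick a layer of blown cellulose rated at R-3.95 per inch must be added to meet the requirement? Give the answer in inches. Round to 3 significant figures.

6.83 in

ΔR = 36.5 − 9.52 = 26.98 ft²·°F·h/BTU
L = ΔR / (R/in) = 26.98/3.95 = 6.83 in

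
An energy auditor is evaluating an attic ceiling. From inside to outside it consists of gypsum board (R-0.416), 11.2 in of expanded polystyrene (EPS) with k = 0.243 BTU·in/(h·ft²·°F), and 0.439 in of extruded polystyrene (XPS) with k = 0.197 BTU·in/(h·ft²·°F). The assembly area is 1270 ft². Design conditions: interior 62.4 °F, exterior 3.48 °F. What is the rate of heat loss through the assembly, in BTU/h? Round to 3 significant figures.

11.2/0.243 = 46.09
0.439/0.197 = 2.228
R_total = 0.416 + 46.09 + 2.228 = 48.73 ft²·°F·h/BTU
Q = A·ΔT/R = 1270 × (62.4 − 3.48) / 48.73 = 1535 BTU/h

1540 BTU/h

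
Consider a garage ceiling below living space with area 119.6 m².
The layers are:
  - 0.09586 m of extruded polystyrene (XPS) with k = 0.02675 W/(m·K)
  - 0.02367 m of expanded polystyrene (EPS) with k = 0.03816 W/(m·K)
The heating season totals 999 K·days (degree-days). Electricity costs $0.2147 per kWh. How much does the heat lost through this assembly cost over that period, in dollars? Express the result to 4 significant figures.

0.09586/0.02675 = 3.5836
0.02367/0.03816 = 0.62028
R_total = 3.5836 + 0.62028 = 4.2038 m²·K/W
E = A × HDD × 24 / R / 1000 = 119.6 × 999 × 24 / 4.2038 / 1000 = 682.12 kWh
Cost = 682.12 × 0.2147 = $146.45

146.5 dollars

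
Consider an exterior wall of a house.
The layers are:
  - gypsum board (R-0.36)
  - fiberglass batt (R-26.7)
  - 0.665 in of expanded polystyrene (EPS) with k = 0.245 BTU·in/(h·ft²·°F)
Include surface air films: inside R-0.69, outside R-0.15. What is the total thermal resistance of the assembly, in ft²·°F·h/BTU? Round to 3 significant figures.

0.665/0.245 = 2.714
R_total = 0.69 + 0.36 + 26.7 + 2.714 + 0.15 = 30.61 ft²·°F·h/BTU

30.6 ft²·°F·h/BTU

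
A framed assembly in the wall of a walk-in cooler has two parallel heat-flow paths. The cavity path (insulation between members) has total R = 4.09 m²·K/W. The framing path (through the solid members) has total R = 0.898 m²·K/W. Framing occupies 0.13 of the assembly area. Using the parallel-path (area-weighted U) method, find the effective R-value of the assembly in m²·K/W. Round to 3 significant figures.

U_eff = 0.87/4.09 + 0.13/0.898 = 0.2127 + 0.1448 = 0.3575
R_eff = 1/U_eff = 2.797 m²·K/W

2.80 m²·K/W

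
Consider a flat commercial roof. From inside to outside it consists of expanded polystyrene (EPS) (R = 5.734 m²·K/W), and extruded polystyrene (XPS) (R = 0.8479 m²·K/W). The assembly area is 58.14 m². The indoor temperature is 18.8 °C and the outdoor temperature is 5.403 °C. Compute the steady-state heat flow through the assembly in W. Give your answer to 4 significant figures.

R_total = 5.734 + 0.8479 = 6.5819 m²·K/W
Q = A·ΔT/R = 58.14 × (18.8 − 5.403) / 6.5819 = 118.34 W

118.3 W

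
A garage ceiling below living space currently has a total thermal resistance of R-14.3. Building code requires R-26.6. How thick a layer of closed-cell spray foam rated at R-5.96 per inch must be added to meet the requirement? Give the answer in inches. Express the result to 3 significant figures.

2.06 in

ΔR = 26.6 − 14.3 = 12.3 ft²·°F·h/BTU
L = ΔR / (R/in) = 12.3/5.96 = 2.064 in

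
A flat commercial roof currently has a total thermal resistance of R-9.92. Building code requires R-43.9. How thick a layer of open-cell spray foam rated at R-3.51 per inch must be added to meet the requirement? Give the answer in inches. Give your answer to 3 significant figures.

ΔR = 43.9 − 9.92 = 33.98 ft²·°F·h/BTU
L = ΔR / (R/in) = 33.98/3.51 = 9.681 in

9.68 in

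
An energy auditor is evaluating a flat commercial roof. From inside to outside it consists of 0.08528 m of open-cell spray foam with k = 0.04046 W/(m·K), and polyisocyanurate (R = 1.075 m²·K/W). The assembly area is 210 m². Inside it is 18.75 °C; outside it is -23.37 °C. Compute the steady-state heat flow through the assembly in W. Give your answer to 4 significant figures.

2779 W

0.08528/0.04046 = 2.1078
R_total = 2.1078 + 1.075 = 3.1828 m²·K/W
Q = A·ΔT/R = 210 × (18.75 − (-23.37)) / 3.1828 = 2779.1 W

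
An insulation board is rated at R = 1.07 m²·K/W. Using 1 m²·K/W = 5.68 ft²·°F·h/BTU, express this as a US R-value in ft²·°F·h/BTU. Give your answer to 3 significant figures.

R_US = 1.07 × 5.68 = 6.078

6.08 ft²·°F·h/BTU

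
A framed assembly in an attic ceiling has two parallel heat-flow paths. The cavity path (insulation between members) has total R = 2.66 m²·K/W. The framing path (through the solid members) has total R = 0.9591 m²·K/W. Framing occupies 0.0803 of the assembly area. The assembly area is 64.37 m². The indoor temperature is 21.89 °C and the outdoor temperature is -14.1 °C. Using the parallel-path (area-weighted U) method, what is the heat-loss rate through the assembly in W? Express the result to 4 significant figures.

U_eff = 0.9197/2.66 + 0.0803/0.9591 = 0.34575 + 0.083724 = 0.42948
R_eff = 1/U_eff = 2.3284 m²·K/W
Q = 64.37 × (21.89 − (-14.1)) / 2.3284 = 994.96 W

995.0 W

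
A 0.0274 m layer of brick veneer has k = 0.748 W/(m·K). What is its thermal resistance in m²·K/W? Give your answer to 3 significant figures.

R = L/k = 0.0274/0.748 = 0.03663 m²·K/W

0.0366 m²·K/W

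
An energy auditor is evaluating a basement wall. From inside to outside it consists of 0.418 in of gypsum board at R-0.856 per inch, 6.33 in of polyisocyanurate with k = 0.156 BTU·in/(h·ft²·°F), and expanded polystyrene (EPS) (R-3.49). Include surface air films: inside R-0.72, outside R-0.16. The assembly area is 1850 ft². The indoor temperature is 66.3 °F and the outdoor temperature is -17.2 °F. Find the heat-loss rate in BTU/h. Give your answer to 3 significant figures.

0.418 × 0.856 = 0.3578
6.33/0.156 = 40.58
R_total = 0.72 + 0.3578 + 40.58 + 3.49 + 0.16 = 45.3 ft²·°F·h/BTU
Q = A·ΔT/R = 1850 × (66.3 − (-17.2)) / 45.3 = 3410 BTU/h

3410 BTU/h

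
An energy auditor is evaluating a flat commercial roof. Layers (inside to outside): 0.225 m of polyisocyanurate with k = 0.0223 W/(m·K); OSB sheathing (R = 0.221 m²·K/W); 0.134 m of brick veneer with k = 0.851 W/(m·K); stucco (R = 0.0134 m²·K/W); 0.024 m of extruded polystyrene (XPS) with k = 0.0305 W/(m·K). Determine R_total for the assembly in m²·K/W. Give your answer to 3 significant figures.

11.3 m²·K/W

0.225/0.0223 = 10.09
0.134/0.851 = 0.1575
0.024/0.0305 = 0.7869
R_total = 10.09 + 0.221 + 0.1575 + 0.0134 + 0.7869 = 11.27 m²·K/W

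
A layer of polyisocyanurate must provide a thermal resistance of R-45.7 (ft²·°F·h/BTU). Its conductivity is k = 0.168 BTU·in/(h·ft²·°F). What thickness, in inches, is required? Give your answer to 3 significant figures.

L = R × k = 45.7 × 0.168 = 7.678 in

7.68 in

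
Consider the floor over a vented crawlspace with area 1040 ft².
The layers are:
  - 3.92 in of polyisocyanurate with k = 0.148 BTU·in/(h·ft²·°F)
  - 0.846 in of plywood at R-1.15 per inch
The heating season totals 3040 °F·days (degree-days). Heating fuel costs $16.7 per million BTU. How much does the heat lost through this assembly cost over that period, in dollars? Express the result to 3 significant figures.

46.1 dollars

3.92/0.148 = 26.49
0.846 × 1.15 = 0.9729
R_total = 26.49 + 0.9729 = 27.46 ft²·°F·h/BTU
E = A × HDD × 24 / R = 1040 × 3040 × 24 / 27.46 = 2763000 BTU
Cost = 2763000/10⁶ × 16.7 = $46.15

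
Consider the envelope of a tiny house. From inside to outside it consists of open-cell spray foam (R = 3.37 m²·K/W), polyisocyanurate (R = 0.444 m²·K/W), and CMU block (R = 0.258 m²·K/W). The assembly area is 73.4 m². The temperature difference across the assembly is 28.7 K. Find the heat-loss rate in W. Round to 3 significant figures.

517 W

R_total = 3.37 + 0.444 + 0.258 = 4.072 m²·K/W
Q = A·ΔT/R = 73.4 × 28.7 / 4.072 = 517.3 W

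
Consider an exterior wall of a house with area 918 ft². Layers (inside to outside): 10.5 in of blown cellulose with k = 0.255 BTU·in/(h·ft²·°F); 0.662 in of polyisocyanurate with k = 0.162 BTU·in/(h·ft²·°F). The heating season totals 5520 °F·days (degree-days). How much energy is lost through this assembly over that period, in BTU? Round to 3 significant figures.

10.5/0.255 = 41.18
0.662/0.162 = 4.086
R_total = 41.18 + 4.086 = 45.26 ft²·°F·h/BTU
E = A × HDD × 24 / R = 918 × 5520 × 24 / 45.26 = 2687000 BTU

2690000 BTU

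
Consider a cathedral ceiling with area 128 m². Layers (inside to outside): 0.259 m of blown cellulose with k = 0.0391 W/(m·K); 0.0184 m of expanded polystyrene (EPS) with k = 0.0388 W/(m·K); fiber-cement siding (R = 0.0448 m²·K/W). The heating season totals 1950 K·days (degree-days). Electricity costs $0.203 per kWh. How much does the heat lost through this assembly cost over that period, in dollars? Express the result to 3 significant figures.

170 dollars

0.259/0.0391 = 6.624
0.0184/0.0388 = 0.4742
R_total = 6.624 + 0.4742 + 0.0448 = 7.143 m²·K/W
E = A × HDD × 24 / R / 1000 = 128 × 1950 × 24 / 7.143 / 1000 = 838.6 kWh
Cost = 838.6 × 0.203 = $170.2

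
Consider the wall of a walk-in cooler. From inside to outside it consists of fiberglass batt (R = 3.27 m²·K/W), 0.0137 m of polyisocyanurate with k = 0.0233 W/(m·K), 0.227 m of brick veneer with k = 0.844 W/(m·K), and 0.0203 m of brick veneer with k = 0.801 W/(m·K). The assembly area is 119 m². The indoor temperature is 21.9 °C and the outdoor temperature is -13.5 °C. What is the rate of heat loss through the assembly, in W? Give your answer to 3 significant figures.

1010 W

0.0137/0.0233 = 0.588
0.227/0.844 = 0.269
0.0203/0.801 = 0.02534
R_total = 3.27 + 0.588 + 0.269 + 0.02534 = 4.152 m²·K/W
Q = A·ΔT/R = 119 × (21.9 − (-13.5)) / 4.152 = 1015 W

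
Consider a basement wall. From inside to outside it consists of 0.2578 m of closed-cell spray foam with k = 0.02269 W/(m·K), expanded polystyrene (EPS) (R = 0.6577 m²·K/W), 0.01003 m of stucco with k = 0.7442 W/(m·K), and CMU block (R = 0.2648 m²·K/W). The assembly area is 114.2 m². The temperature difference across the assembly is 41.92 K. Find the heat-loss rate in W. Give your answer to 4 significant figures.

0.2578/0.02269 = 11.362
0.01003/0.7442 = 0.013478
R_total = 11.362 + 0.6577 + 0.013478 + 0.2648 = 12.298 m²·K/W
Q = A·ΔT/R = 114.2 × 41.92 / 12.298 = 389.28 W

389.3 W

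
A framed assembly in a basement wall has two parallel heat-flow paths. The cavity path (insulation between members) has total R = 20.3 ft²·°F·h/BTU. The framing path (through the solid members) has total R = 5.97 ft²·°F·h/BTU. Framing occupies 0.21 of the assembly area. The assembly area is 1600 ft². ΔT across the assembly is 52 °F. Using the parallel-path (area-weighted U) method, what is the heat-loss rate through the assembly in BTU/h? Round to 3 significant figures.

U_eff = 0.79/20.3 + 0.21/5.97 = 0.03892 + 0.03518 = 0.07409
R_eff = 1/U_eff = 13.5 ft²·°F·h/BTU
Q = 1600 × 52 / 13.5 = 6164 BTU/h

6160 BTU/h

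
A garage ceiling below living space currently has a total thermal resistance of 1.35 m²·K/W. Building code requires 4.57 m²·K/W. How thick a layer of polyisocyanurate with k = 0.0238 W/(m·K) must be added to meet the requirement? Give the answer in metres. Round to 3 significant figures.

0.0766 m

ΔR = 4.57 − 1.35 = 3.22 m²·K/W
L = ΔR × k = 3.22 × 0.0238 = 0.07664 m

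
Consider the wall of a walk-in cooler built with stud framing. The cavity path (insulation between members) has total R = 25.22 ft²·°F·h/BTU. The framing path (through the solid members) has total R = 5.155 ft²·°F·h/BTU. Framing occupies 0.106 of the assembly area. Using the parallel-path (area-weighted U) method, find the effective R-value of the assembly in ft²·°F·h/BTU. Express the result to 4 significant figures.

17.85 ft²·°F·h/BTU

U_eff = 0.894/25.22 + 0.106/5.155 = 0.035448 + 0.020563 = 0.056011
R_eff = 1/U_eff = 17.854 ft²·°F·h/BTU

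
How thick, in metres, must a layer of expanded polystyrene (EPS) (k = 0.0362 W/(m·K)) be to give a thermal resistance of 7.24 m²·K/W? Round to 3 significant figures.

L = R·k = 7.24 × 0.0362 = 0.2621 m

0.262 m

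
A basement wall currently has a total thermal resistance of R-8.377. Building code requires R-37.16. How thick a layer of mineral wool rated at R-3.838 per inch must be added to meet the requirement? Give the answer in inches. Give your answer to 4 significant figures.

7.499 in

ΔR = 37.16 − 8.377 = 28.783 ft²·°F·h/BTU
L = ΔR / (R/in) = 28.783/3.838 = 7.4995 in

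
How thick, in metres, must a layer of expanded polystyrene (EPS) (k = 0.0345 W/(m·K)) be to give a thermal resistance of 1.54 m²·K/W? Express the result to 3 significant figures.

L = R·k = 1.54 × 0.0345 = 0.05313 m

0.0531 m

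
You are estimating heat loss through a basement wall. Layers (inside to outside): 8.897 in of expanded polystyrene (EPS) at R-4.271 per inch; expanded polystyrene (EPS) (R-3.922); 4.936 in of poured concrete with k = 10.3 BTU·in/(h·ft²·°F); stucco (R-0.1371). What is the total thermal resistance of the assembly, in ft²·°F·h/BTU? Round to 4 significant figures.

42.54 ft²·°F·h/BTU

8.897 × 4.271 = 37.999
4.936/10.3 = 0.47922
R_total = 37.999 + 3.922 + 0.47922 + 0.1371 = 42.537 ft²·°F·h/BTU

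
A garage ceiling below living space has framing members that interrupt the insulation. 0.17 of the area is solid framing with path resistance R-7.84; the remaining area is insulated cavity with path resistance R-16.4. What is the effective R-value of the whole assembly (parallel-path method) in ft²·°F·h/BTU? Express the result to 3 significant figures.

13.8 ft²·°F·h/BTU

U_eff = 0.83/16.4 + 0.17/7.84 = 0.05061 + 0.02168 = 0.07229
R_eff = 1/U_eff = 13.83 ft²·°F·h/BTU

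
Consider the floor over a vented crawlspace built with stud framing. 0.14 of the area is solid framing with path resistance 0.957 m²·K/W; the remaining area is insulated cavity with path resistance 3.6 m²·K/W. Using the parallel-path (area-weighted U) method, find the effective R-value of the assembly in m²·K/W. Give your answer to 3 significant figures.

U_eff = 0.86/3.6 + 0.14/0.957 = 0.2389 + 0.1463 = 0.3852
R_eff = 1/U_eff = 2.596 m²·K/W

2.60 m²·K/W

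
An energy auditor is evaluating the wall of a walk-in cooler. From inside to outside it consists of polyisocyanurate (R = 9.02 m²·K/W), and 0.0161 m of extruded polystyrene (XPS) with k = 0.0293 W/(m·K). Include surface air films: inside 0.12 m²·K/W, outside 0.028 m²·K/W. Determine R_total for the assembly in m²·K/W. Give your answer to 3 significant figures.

9.72 m²·K/W

0.0161/0.0293 = 0.5495
R_total = 0.12 + 9.02 + 0.5495 + 0.028 = 9.717 m²·K/W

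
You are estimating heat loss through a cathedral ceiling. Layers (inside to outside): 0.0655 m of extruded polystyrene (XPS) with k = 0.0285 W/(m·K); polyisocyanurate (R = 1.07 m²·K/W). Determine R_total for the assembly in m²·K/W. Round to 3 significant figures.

3.37 m²·K/W

0.0655/0.0285 = 2.298
R_total = 2.298 + 1.07 = 3.368 m²·K/W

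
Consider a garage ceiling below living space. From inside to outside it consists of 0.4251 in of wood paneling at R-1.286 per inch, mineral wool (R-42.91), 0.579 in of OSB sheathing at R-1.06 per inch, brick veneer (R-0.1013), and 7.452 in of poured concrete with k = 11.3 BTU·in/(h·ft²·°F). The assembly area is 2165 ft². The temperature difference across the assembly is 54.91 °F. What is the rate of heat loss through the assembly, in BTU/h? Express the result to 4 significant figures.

2652 BTU/h

0.4251 × 1.286 = 0.54668
0.579 × 1.06 = 0.61374
7.452/11.3 = 0.65947
R_total = 0.54668 + 42.91 + 0.61374 + 0.1013 + 0.65947 = 44.831 ft²·°F·h/BTU
Q = A·ΔT/R = 2165 × 54.91 / 44.831 = 2651.7 BTU/h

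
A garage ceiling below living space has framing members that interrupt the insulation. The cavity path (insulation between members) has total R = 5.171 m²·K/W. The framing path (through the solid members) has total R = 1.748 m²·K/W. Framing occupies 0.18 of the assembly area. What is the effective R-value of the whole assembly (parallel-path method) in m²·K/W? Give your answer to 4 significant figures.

3.823 m²·K/W

U_eff = 0.82/5.171 + 0.18/1.748 = 0.15858 + 0.10297 = 0.26155
R_eff = 1/U_eff = 3.8233 m²·K/W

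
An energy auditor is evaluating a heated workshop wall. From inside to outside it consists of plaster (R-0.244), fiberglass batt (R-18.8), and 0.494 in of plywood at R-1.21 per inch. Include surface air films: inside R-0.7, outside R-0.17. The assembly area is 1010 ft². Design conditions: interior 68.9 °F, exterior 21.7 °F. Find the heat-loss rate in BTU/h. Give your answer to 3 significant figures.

2320 BTU/h

0.494 × 1.21 = 0.5977
R_total = 0.7 + 0.244 + 18.8 + 0.5977 + 0.17 = 20.51 ft²·°F·h/BTU
Q = A·ΔT/R = 1010 × (68.9 − 21.7) / 20.51 = 2324 BTU/h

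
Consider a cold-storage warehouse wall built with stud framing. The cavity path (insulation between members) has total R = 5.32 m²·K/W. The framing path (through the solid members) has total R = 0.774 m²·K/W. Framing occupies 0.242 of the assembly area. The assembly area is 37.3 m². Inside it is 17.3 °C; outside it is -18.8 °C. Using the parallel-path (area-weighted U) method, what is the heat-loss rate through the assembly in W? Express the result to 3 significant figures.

U_eff = 0.758/5.32 + 0.242/0.774 = 0.1425 + 0.3127 = 0.4551
R_eff = 1/U_eff = 2.197 m²·K/W
Q = 37.3 × (17.3 − (-18.8)) / 2.197 = 612.9 W

613 W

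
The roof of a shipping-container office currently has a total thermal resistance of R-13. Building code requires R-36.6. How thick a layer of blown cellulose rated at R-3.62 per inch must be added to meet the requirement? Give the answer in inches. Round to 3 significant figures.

6.52 in

ΔR = 36.6 − 13 = 23.6 ft²·°F·h/BTU
L = ΔR / (R/in) = 23.6/3.62 = 6.519 in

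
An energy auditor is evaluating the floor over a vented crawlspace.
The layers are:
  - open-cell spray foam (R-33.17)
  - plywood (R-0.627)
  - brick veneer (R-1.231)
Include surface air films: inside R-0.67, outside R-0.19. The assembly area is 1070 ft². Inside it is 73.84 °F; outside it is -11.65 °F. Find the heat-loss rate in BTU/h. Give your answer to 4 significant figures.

2549 BTU/h

R_total = 0.67 + 33.17 + 0.627 + 1.231 + 0.19 = 35.888 ft²·°F·h/BTU
Q = A·ΔT/R = 1070 × (73.84 − (-11.65)) / 35.888 = 2548.9 BTU/h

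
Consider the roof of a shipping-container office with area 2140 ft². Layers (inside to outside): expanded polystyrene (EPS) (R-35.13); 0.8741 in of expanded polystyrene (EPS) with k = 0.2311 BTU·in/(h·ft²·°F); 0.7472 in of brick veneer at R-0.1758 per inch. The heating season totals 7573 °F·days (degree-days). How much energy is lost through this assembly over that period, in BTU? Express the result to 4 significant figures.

0.8741/0.2311 = 3.7823
0.7472 × 0.1758 = 0.13136
R_total = 35.13 + 3.7823 + 0.13136 = 39.044 ft²·°F·h/BTU
E = A × HDD × 24 / R = 2140 × 7573 × 24 / 39.044 = 9961900 BTU

9962000 BTU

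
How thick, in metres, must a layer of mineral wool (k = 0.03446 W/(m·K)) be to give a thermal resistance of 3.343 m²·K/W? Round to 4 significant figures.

0.1152 m

L = R·k = 3.343 × 0.03446 = 0.1152 m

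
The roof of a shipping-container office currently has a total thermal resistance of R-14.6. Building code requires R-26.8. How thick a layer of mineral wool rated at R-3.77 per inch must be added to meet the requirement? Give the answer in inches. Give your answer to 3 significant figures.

ΔR = 26.8 − 14.6 = 12.2 ft²·°F·h/BTU
L = ΔR / (R/in) = 12.2/3.77 = 3.236 in

3.24 in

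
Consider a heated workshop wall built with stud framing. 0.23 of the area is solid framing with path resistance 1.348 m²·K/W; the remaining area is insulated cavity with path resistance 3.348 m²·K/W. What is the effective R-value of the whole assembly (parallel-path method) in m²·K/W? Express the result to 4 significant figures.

2.496 m²·K/W

U_eff = 0.77/3.348 + 0.23/1.348 = 0.22999 + 0.17062 = 0.40061
R_eff = 1/U_eff = 2.4962 m²·K/W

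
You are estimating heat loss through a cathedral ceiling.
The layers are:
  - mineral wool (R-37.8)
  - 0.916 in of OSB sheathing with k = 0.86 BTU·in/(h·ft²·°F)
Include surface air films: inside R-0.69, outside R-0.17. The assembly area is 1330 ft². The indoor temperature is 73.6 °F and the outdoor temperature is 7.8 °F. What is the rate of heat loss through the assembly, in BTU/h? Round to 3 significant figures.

0.916/0.86 = 1.065
R_total = 0.69 + 37.8 + 1.065 + 0.17 = 39.73 ft²·°F·h/BTU
Q = A·ΔT/R = 1330 × (73.6 − 7.8) / 39.73 = 2203 BTU/h

2200 BTU/h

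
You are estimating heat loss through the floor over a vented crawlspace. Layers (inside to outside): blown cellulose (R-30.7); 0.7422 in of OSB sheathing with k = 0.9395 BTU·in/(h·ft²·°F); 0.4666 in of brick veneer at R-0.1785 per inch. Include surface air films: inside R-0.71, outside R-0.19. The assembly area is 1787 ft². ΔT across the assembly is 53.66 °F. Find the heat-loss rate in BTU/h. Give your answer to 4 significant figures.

2953 BTU/h

0.7422/0.9395 = 0.78999
0.4666 × 0.1785 = 0.083288
R_total = 0.71 + 30.7 + 0.78999 + 0.083288 + 0.19 = 32.473 ft²·°F·h/BTU
Q = A·ΔT/R = 1787 × 53.66 / 32.473 = 2952.9 BTU/h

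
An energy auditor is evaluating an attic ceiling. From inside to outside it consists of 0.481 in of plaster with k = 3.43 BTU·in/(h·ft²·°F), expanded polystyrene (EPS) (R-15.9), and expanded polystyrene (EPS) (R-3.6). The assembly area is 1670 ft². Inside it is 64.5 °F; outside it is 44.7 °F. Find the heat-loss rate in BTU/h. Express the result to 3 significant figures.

1680 BTU/h

0.481/3.43 = 0.1402
R_total = 0.1402 + 15.9 + 3.6 = 19.64 ft²·°F·h/BTU
Q = A·ΔT/R = 1670 × (64.5 − 44.7) / 19.64 = 1684 BTU/h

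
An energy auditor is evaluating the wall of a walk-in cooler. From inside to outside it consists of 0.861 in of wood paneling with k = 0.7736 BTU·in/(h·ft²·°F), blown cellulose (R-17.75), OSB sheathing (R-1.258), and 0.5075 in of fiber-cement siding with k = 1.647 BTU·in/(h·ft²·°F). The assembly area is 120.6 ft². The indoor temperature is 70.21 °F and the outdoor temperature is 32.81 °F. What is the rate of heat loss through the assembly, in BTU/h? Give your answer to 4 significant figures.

220.8 BTU/h

0.861/0.7736 = 1.113
0.5075/1.647 = 0.30814
R_total = 1.113 + 17.75 + 1.258 + 0.30814 = 20.429 ft²·°F·h/BTU
Q = A·ΔT/R = 120.6 × (70.21 − 32.81) / 20.429 = 220.78 BTU/h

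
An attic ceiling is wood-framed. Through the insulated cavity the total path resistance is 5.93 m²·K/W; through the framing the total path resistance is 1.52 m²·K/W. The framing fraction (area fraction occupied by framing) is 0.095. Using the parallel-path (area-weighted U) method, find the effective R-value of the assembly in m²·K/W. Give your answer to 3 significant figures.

4.65 m²·K/W

U_eff = 0.905/5.93 + 0.095/1.52 = 0.1526 + 0.0625 = 0.2151
R_eff = 1/U_eff = 4.649 m²·K/W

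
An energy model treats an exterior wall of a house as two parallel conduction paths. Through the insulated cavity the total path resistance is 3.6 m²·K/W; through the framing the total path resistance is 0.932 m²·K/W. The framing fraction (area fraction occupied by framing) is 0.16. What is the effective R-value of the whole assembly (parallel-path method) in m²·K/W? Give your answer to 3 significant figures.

U_eff = 0.84/3.6 + 0.16/0.932 = 0.2333 + 0.1717 = 0.405
R_eff = 1/U_eff = 2.469 m²·K/W

2.47 m²·K/W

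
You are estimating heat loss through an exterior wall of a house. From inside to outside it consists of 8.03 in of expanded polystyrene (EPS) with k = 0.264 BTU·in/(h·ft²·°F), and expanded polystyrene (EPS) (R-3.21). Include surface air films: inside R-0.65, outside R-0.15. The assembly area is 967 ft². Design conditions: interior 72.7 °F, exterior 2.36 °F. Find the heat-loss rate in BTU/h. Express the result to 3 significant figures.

8.03/0.264 = 30.42
R_total = 0.65 + 30.42 + 3.21 + 0.15 = 34.43 ft²·°F·h/BTU
Q = A·ΔT/R = 967 × (72.7 − 2.36) / 34.43 = 1976 BTU/h

1980 BTU/h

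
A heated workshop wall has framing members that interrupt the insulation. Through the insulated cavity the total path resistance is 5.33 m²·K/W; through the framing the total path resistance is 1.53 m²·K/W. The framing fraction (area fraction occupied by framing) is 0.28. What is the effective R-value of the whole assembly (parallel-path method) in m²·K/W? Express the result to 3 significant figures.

3.14 m²·K/W

U_eff = 0.72/5.33 + 0.28/1.53 = 0.1351 + 0.183 = 0.3181
R_eff = 1/U_eff = 3.144 m²·K/W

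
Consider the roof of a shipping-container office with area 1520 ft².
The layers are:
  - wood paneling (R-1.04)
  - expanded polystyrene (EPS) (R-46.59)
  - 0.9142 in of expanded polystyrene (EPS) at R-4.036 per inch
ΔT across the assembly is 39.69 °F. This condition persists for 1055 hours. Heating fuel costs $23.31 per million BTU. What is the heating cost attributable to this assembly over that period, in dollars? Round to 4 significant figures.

28.91 dollars

0.9142 × 4.036 = 3.6897
R_total = 1.04 + 46.59 + 3.6897 = 51.32 ft²·°F·h/BTU
Q = 1520 × 39.69 / 51.32 = 1175.5 BTU/h
E = 1175.5 × 1055 = 1240200 BTU
Cost = 1240200/10⁶ × 23.31 = $28.909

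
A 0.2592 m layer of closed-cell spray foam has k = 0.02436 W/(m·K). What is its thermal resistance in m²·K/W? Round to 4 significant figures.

10.64 m²·K/W

R = L/k = 0.2592/0.02436 = 10.64 m²·K/W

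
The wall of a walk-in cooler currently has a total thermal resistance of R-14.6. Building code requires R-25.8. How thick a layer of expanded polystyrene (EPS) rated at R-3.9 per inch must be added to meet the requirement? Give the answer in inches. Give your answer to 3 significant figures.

ΔR = 25.8 − 14.6 = 11.2 ft²·°F·h/BTU
L = ΔR / (R/in) = 11.2/3.9 = 2.872 in

2.87 in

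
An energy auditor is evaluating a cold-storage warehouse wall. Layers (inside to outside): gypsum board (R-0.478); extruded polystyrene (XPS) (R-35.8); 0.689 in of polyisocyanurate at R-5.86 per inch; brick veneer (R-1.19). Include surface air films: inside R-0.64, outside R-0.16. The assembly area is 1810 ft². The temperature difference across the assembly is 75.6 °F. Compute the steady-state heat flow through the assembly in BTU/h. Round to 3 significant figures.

0.689 × 5.86 = 4.038
R_total = 0.64 + 0.478 + 35.8 + 4.038 + 1.19 + 0.16 = 42.31 ft²·°F·h/BTU
Q = A·ΔT/R = 1810 × 75.6 / 42.31 = 3234 BTU/h

3230 BTU/h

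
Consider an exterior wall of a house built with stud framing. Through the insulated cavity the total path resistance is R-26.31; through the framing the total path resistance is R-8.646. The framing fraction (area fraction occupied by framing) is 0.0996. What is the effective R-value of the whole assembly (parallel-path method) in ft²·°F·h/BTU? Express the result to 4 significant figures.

U_eff = 0.9004/26.31 + 0.0996/8.646 = 0.034223 + 0.01152 = 0.045743
R_eff = 1/U_eff = 21.862 ft²·°F·h/BTU

21.86 ft²·°F·h/BTU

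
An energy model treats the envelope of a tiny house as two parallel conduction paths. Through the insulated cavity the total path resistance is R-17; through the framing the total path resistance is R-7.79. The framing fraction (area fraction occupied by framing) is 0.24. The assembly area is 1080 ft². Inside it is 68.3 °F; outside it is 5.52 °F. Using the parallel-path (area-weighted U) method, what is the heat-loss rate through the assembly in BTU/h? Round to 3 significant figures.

U_eff = 0.76/17 + 0.24/7.79 = 0.04471 + 0.03081 = 0.07551
R_eff = 1/U_eff = 13.24 ft²·°F·h/BTU
Q = 1080 × (68.3 − 5.52) / 13.24 = 5120 BTU/h

5120 BTU/h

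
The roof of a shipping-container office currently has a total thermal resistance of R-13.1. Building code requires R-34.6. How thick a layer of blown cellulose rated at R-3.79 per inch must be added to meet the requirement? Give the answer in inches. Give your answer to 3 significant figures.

ΔR = 34.6 − 13.1 = 21.5 ft²·°F·h/BTU
L = ΔR / (R/in) = 21.5/3.79 = 5.673 in

5.67 in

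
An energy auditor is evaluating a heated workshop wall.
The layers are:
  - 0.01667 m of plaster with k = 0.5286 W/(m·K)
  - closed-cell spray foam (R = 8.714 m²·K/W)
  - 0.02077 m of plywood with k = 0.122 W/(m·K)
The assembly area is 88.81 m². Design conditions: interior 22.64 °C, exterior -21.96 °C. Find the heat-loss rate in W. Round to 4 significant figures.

444.3 W

0.01667/0.5286 = 0.031536
0.02077/0.122 = 0.17025
R_total = 0.031536 + 8.714 + 0.17025 = 8.9158 m²·K/W
Q = A·ΔT/R = 88.81 × (22.64 − (-21.96)) / 8.9158 = 444.26 W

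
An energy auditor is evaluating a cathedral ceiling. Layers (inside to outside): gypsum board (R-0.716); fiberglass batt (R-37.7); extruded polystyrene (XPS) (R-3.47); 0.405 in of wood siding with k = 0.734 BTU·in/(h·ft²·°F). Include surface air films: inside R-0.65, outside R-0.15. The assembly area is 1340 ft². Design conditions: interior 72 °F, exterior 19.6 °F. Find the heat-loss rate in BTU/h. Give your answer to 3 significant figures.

1620 BTU/h

0.405/0.734 = 0.5518
R_total = 0.65 + 0.716 + 37.7 + 3.47 + 0.5518 + 0.15 = 43.24 ft²·°F·h/BTU
Q = A·ΔT/R = 1340 × (72 − 19.6) / 43.24 = 1624 BTU/h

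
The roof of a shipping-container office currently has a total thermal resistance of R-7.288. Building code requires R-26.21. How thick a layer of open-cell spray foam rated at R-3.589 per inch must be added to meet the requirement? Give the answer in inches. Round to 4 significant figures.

5.272 in

ΔR = 26.21 − 7.288 = 18.922 ft²·°F·h/BTU
L = ΔR / (R/in) = 18.922/3.589 = 5.2722 in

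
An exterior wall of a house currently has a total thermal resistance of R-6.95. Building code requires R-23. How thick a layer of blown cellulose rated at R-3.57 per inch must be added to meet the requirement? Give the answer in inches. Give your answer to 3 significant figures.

ΔR = 23 − 6.95 = 16.05 ft²·°F·h/BTU
L = ΔR / (R/in) = 16.05/3.57 = 4.496 in

4.50 in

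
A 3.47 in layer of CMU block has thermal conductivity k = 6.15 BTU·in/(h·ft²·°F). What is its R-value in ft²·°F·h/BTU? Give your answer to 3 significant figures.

R = L/k = 3.47/6.15 = 0.5642 ft²·°F·h/BTU

0.564 ft²·°F·h/BTU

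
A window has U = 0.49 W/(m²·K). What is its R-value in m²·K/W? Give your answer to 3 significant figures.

2.04 m²·K/W

R = 1/U = 1/0.49 = 2.041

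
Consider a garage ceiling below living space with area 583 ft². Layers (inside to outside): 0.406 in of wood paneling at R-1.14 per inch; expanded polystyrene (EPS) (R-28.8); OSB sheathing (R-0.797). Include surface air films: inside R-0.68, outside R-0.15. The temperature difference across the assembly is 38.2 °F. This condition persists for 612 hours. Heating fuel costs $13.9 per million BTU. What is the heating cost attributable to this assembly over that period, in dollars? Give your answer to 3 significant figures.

6.13 dollars

0.406 × 1.14 = 0.4628
R_total = 0.68 + 0.4628 + 28.8 + 0.797 + 0.15 = 30.89 ft²·°F·h/BTU
Q = 583 × 38.2 / 30.89 = 721 BTU/h
E = 721 × 612 = 441200 BTU
Cost = 441200/10⁶ × 13.9 = $6.133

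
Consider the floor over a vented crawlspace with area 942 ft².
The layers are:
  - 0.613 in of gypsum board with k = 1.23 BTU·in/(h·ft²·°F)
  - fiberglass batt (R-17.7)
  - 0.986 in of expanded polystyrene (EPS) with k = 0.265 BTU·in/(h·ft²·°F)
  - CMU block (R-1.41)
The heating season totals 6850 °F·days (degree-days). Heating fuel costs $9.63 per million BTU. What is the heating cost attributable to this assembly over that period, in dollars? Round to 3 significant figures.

63.9 dollars

0.613/1.23 = 0.4984
0.986/0.265 = 3.721
R_total = 0.4984 + 17.7 + 3.721 + 1.41 = 23.33 ft²·°F·h/BTU
E = A × HDD × 24 / R = 942 × 6850 × 24 / 23.33 = 6638000 BTU
Cost = 6638000/10⁶ × 9.63 = $63.93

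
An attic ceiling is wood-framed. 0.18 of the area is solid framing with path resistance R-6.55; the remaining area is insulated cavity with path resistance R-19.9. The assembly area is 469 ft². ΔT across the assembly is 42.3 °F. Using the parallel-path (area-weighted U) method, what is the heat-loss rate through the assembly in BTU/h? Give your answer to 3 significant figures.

1360 BTU/h

U_eff = 0.82/19.9 + 0.18/6.55 = 0.04121 + 0.02748 = 0.06869
R_eff = 1/U_eff = 14.56 ft²·°F·h/BTU
Q = 469 × 42.3 / 14.56 = 1363 BTU/h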